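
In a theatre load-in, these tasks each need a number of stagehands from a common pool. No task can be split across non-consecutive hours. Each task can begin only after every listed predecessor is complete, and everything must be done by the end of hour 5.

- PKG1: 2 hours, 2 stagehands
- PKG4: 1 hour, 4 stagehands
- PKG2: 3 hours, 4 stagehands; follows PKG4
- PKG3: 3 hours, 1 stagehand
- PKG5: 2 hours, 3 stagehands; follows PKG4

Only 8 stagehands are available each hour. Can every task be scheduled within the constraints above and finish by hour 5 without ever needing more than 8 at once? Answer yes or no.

Schedule PKG1@1, PKG4@1, PKG2@2, PKG3@1, PKG5@4: h1:7  h2:7  h3:5  h4:7  h5:3 — peak 7 ≤ 8.

yes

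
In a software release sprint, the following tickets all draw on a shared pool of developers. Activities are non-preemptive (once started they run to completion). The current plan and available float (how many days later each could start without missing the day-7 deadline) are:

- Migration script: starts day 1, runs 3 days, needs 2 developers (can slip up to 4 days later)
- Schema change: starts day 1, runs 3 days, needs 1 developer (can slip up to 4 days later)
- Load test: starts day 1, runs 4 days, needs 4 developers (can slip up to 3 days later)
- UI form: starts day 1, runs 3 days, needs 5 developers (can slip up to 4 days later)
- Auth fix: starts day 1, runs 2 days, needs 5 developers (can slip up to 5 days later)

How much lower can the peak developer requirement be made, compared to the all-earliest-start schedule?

Early-start peak: d1:17  d2:17  d3:12  d4:4  d5:0  d6:0  d7:0 ⇒ 17.
Leveled (Migration script@1, Schema change@1, Load test@3, UI form@4, Auth fix@1): d1:8  d2:8  d3:7  d4:9  d5:9  d6:9  d7:0 ⇒ 9.
Reduction 17 − 9 = 8.

8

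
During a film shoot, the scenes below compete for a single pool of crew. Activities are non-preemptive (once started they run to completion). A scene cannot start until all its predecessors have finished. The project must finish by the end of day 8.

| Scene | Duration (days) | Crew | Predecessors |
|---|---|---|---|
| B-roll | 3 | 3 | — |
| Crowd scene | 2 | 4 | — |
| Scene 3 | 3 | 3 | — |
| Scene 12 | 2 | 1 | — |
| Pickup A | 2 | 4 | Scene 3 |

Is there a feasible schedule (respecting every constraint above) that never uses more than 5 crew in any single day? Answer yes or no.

no

The minimum achievable peak is 6; 5 < 6, so no feasible schedule stays within the cap.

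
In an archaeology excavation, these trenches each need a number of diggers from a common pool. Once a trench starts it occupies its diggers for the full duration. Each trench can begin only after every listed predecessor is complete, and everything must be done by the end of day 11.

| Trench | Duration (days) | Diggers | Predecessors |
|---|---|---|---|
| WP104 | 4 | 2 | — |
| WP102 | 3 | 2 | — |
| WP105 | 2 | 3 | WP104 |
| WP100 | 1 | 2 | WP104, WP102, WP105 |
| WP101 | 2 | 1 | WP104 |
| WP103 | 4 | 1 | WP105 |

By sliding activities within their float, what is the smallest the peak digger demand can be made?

3

Early-start (WP104@1, WP102@1, WP105@5, WP100@7, WP101@5, WP103@7) gives peak 4: d1:4  d2:4  d3:4  d4:2  d5:4  d6:4  d7:3  d8:1  d9:1  d10:1  d11:0.
Shift WP102→7, WP100→11, WP101→10.
Schedule WP104@1, WP102@7, WP105@5, WP100@11, WP101@10, WP103@7: d1:2  d2:2  d3:2  d4:2  d5:3  d6:3  d7:3  d8:3  d9:3  d10:2  d11:3 — peak 3.
Total digger-days = 28 over 11 days ⇒ peak ≥ ⌈28/11⌉ = 3, so 3 is optimal.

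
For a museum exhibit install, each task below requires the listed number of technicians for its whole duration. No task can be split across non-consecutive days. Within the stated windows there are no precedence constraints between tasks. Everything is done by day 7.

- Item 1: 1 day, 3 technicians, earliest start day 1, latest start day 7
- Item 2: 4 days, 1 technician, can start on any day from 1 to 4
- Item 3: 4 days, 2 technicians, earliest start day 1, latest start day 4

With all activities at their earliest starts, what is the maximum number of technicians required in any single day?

6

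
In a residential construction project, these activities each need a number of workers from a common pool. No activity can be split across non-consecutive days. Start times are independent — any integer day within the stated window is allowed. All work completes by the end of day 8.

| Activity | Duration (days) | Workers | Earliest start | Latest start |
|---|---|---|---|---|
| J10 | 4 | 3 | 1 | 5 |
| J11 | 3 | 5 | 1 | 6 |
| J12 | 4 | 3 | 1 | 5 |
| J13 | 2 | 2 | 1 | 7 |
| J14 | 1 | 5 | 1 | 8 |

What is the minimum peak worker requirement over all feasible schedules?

Early-start (J10@1, J11@1, J12@1, J13@1, J14@1) gives peak 18: d1:18  d2:13  d3:11  d4:6  d5:0  d6:0  d7:0  d8:0.
Shift J11→5, J13→5, J14→8.
Schedule J10@1, J11@5, J12@1, J13@5, J14@8: d1:6  d2:6  d3:6  d4:6  d5:7  d6:7  d7:5  d8:5 — peak 7.

7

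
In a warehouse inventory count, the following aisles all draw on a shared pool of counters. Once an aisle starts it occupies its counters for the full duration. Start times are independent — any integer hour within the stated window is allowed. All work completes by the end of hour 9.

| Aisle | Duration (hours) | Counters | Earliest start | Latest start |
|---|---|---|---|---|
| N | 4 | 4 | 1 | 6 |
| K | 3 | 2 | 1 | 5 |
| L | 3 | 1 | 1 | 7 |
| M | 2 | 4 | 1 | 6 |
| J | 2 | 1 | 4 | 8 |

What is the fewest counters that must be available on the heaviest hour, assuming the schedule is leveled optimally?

4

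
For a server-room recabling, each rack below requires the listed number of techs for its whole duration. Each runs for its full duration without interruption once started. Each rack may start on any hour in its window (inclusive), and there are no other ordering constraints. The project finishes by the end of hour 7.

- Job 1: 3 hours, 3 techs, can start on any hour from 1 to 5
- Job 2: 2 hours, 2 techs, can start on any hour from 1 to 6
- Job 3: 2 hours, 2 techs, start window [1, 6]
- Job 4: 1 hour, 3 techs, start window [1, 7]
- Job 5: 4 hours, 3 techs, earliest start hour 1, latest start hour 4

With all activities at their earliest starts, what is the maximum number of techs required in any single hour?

Early-start schedule: Job 1@1, Job 2@1, Job 3@1, Job 4@1, Job 5@1.
Load per hour: hour 1: 13, hour 2: 10, hour 3: 6, hour 4: 3, hour 5: 0, hour 6: 0, hour 7: 0.
Peak is 13.

13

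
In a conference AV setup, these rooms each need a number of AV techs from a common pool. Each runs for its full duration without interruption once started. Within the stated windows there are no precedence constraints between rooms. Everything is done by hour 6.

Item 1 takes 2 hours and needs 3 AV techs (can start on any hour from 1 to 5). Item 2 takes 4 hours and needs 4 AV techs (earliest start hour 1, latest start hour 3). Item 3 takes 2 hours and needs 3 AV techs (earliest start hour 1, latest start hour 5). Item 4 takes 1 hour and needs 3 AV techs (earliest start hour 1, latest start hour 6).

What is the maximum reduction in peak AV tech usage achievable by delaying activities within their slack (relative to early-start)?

6

Early-start peak: h1:13  h2:10  h3:4  h4:4  h5:0  h6:0 ⇒ 13.
Leveled (Item 1@1, Item 2@1, Item 3@3, Item 4@5): h1:7  h2:7  h3:7  h4:7  h5:3  h6:0 ⇒ 7.
Reduction 13 − 7 = 6.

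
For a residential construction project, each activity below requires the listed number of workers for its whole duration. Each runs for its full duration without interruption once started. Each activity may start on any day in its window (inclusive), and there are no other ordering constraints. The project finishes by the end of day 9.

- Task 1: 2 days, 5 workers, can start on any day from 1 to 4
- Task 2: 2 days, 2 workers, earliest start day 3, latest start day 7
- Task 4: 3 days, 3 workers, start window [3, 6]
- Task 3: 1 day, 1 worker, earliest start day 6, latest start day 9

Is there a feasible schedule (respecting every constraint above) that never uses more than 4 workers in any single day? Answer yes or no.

The minimum achievable peak is 5; 4 < 5, so no feasible schedule stays within the cap.

no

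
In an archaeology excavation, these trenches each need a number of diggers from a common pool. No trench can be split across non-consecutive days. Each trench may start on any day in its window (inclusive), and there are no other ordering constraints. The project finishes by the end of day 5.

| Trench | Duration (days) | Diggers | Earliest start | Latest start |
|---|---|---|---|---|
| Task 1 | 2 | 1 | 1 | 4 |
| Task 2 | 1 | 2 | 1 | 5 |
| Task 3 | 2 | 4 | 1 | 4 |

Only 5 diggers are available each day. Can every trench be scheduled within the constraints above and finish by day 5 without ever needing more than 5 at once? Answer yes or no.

Schedule Task 1@1, Task 2@1, Task 3@3: d1:3  d2:1  d3:4  d4:4  d5:0 — peak 4 ≤ 5.

yes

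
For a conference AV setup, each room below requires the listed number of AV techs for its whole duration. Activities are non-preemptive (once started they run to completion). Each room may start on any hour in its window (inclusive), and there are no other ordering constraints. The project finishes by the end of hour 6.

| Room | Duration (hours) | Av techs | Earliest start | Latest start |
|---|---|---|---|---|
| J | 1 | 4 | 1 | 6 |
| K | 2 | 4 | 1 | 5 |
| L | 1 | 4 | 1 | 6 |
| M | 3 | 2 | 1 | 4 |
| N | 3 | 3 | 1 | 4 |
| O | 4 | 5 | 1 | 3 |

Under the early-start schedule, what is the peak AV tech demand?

Early-start schedule: J@1, K@1, L@1, M@1, N@1, O@1.
Load per hour: hour 1: 22, hour 2: 14, hour 3: 10, hour 4: 5, hour 5: 0, hour 6: 0.
Peak is 22.

22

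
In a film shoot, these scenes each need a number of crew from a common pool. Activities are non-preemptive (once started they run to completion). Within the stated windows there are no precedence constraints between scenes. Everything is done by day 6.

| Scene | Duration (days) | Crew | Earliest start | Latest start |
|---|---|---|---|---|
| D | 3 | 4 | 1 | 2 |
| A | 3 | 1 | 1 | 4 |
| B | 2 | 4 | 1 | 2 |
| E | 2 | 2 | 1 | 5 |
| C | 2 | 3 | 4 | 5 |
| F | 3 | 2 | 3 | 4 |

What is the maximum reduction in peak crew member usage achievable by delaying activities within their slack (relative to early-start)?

Early-start peak: d1:11  d2:11  d3:7  d4:5  d5:5  d6:0 ⇒ 11.
Leveled (D@1, A@3, B@1, E@3, C@4, F@4): d1:8  d2:8  d3:7  d4:8  d5:6  d6:2 ⇒ 8.
Reduction 11 − 8 = 3.

3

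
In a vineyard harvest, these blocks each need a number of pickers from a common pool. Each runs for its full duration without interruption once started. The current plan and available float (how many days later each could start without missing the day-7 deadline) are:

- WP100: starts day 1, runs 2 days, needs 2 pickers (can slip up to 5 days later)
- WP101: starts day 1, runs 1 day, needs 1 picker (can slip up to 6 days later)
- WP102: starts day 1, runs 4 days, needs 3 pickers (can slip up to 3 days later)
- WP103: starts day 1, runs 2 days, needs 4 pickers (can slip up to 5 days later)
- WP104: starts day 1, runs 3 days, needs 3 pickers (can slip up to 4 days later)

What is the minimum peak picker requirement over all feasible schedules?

6

Early-start (WP100@1, WP101@1, WP102@1, WP103@1, WP104@1) gives peak 13: d1:13  d2:12  d3:6  d4:3  d5:0  d6:0  d7:0.
Shift WP103→6, WP104→3.
Schedule WP100@1, WP101@1, WP102@1, WP103@6, WP104@3: d1:6  d2:5  d3:6  d4:6  d5:3  d6:4  d7:4 — peak 6.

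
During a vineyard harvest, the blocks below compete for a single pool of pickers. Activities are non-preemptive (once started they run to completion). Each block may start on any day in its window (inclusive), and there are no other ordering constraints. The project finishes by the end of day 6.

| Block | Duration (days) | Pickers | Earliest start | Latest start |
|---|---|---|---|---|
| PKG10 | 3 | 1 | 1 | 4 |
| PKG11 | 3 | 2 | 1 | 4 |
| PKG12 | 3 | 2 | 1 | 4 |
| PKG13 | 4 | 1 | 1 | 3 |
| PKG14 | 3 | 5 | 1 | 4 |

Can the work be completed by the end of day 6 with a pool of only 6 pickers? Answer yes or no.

yes

Schedule PKG10@1, PKG11@1, PKG12@1, PKG13@1, PKG14@4: d1:6  d2:6  d3:6  d4:6  d5:5  d6:5 — peak 6 ≤ 6.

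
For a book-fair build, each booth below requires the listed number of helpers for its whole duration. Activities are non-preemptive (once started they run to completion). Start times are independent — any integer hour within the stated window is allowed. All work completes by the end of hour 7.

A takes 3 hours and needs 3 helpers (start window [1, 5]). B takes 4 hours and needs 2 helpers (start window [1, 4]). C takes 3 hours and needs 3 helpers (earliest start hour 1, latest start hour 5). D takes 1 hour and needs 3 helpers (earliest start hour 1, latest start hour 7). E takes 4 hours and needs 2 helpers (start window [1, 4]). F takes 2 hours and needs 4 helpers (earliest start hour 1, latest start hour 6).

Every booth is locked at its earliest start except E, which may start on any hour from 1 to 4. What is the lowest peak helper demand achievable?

15

E@1: h1:17  h2:14  h3:10  h4:4  h5:0  h6:0  h7:0 → peak 17
E@2: h1:15  h2:14  h3:10  h4:4  h5:2  h6:0  h7:0 → peak 15
E@3: h1:15  h2:12  h3:10  h4:4  h5:2  h6:2  h7:0 → peak 15
E@4: h1:15  h2:12  h3:8  h4:4  h5:2  h6:2  h7:2 → peak 15
Best is E@2, peak 15.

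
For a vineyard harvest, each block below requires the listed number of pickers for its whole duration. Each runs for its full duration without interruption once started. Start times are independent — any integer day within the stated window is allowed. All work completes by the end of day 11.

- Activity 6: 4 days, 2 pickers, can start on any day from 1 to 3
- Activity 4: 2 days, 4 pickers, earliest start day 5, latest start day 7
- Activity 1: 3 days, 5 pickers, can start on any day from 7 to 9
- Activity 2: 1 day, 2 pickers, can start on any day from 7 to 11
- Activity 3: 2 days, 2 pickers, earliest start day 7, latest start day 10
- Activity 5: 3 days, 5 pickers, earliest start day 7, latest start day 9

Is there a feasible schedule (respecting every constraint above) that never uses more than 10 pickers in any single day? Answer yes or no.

yes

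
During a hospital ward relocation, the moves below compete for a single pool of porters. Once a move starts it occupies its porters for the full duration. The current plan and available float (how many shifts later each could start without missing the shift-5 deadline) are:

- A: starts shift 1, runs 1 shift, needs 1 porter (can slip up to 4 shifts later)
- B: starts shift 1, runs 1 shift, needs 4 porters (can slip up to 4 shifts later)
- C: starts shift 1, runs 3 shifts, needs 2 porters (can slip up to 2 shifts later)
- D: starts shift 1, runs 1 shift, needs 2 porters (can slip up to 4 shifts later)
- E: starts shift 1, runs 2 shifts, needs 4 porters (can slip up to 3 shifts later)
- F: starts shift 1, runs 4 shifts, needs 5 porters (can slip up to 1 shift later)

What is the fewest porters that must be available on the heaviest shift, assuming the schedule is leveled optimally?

Early-start (A@1, B@1, C@1, D@1, E@1, F@1) gives peak 18: s1:18  s2:11  s3:7  s4:5  s5:0.
Shift E→4, F→2.
Schedule A@1, B@1, C@1, D@1, E@4, F@2: s1:9  s2:7  s3:7  s4:9  s5:9 — peak 9.
Total porter-shifts = 41 over 5 shifts ⇒ peak ≥ ⌈41/5⌉ = 9, so 9 is optimal.

9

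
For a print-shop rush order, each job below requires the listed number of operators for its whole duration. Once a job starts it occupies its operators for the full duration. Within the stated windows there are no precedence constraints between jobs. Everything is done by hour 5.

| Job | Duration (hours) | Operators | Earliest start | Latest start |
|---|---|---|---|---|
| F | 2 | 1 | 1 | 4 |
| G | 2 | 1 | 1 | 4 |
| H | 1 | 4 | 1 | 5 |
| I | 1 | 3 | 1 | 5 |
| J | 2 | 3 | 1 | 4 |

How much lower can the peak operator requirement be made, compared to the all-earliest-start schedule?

Early-start peak: h1:12  h2:5  h3:0  h4:0  h5:0 ⇒ 12.
Leveled (F@1, G@2, H@5, I@1, J@3): h1:4  h2:2  h3:4  h4:3  h5:4 ⇒ 4.
Reduction 12 − 4 = 8.

8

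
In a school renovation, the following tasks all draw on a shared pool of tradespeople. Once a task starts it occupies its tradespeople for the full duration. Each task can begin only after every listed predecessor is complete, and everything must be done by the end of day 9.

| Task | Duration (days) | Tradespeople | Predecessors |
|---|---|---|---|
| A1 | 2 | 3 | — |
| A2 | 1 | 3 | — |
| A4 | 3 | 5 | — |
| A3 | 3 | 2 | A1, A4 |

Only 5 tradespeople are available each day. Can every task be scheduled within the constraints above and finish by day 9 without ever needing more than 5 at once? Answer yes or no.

yes

Schedule A1@1, A2@3, A4@4, A3@7: d1:3  d2:3  d3:3  d4:5  d5:5  d6:5  d7:2  d8:2  d9:2 — peak 5 ≤ 5.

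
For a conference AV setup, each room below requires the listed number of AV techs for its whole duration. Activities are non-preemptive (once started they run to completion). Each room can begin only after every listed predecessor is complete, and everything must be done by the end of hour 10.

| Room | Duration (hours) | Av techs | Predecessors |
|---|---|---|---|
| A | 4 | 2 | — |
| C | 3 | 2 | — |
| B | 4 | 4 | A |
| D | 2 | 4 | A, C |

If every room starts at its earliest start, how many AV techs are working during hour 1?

At early start, hour 1 has: A, C.
Demand: 2 + 2 = 4.

4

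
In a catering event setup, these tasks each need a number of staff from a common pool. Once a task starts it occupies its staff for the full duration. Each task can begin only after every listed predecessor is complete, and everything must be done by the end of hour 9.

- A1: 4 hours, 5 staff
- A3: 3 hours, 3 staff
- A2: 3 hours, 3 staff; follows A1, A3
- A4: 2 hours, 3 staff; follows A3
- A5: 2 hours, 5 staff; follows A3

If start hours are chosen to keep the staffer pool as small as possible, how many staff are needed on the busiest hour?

8

Early-start (A1@1, A3@1, A2@5, A4@4, A5@4) gives peak 13: h1:8  h2:8  h3:8  h4:13  h5:11  h6:3  h7:3  h8:0  h9:0.
Shift A5→6.
Schedule A1@1, A3@1, A2@5, A4@4, A5@6: h1:8  h2:8  h3:8  h4:8  h5:6  h6:8  h7:8  h8:0  h9:0 — peak 8.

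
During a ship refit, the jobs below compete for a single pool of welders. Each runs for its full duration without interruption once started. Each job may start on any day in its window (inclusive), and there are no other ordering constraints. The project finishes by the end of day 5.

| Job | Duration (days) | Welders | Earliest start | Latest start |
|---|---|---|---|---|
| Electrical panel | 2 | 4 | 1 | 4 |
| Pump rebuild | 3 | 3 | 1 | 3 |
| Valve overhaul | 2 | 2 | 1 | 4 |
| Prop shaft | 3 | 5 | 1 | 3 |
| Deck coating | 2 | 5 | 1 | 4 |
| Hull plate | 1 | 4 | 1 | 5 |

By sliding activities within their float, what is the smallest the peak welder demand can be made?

11

Early-start (Electrical panel@1, Pump rebuild@1, Valve overhaul@1, Prop shaft@1, Deck coating@1, Hull plate@1) gives peak 23: d1:23  d2:19  d3:8  d4:0  d5:0.
Shift Valve overhaul→2, Prop shaft→3, Deck coating→4.
Schedule Electrical panel@1, Pump rebuild@1, Valve overhaul@2, Prop shaft@3, Deck coating@4, Hull plate@1: d1:11  d2:9  d3:10  d4:10  d5:10 — peak 11.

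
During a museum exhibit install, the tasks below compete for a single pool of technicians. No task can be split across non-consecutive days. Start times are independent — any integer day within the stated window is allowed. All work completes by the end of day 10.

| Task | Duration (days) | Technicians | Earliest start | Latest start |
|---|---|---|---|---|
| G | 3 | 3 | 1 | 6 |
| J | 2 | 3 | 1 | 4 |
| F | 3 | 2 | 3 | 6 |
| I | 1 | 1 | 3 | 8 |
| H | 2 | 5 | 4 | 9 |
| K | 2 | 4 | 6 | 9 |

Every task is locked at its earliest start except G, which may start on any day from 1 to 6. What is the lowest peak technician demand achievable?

7

G@1: d1:6  d2:6  d3:6  d4:7  d5:7  d6:4  d7:4  d8:0  d9:0  d10:0 → peak 7
G@2: d1:3  d2:6  d3:6  d4:10  d5:7  d6:4  d7:4  d8:0  d9:0  d10:0 → peak 10
G@3: d1:3  d2:3  d3:6  d4:10  d5:10  d6:4  d7:4  d8:0  d9:0  d10:0 → peak 10
G@4: d1:3  d2:3  d3:3  d4:10  d5:10  d6:7  d7:4  d8:0  d9:0  d10:0 → peak 10
G@5: d1:3  d2:3  d3:3  d4:7  d5:10  d6:7  d7:7  d8:0  d9:0  d10:0 → peak 10
G@6: d1:3  d2:3  d3:3  d4:7  d5:7  d6:7  d7:7  d8:3  d9:0  d10:0 → peak 7
Best is G@1, peak 7.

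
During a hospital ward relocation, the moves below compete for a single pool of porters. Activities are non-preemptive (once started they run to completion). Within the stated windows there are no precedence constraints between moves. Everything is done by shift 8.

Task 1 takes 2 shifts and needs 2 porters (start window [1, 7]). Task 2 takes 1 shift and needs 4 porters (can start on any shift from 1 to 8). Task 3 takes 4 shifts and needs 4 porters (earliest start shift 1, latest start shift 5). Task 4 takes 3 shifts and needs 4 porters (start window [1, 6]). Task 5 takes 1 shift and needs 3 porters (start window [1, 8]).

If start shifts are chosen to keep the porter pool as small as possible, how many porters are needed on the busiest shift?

7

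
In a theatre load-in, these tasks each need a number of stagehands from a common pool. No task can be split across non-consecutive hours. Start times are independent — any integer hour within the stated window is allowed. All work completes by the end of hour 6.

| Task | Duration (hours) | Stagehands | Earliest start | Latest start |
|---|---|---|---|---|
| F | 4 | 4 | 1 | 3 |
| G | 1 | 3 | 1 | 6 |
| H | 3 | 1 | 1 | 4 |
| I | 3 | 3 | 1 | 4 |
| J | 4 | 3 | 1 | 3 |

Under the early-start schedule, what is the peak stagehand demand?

Early-start schedule: F@1, G@1, H@1, I@1, J@1.
Load per hour: hour 1: 14, hour 2: 11, hour 3: 11, hour 4: 7, hour 5: 0, hour 6: 0.
Peak is 14.

14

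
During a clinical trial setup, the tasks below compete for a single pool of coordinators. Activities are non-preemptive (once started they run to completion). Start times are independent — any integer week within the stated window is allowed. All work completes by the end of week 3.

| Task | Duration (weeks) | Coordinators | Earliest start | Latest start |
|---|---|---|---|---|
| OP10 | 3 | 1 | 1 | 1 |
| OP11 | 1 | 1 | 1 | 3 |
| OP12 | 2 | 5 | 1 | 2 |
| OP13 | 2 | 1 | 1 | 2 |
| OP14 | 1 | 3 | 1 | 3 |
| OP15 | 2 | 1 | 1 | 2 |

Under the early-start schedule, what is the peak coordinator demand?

12

Early-start schedule: OP10@1, OP11@1, OP12@1, OP13@1, OP14@1, OP15@1.
Load per week: week 1: 12, week 2: 8, week 3: 1.
Peak is 12.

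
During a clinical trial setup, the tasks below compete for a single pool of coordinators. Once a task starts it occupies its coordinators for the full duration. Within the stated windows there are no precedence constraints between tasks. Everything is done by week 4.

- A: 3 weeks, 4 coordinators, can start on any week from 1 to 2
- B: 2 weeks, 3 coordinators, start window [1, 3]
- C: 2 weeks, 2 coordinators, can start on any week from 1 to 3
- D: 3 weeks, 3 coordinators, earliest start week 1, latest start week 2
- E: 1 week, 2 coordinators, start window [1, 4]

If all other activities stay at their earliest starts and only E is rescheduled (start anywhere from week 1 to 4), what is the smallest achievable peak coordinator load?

12

E@1: w1:14  w2:12  w3:7  w4:0 → peak 14
E@2: w1:12  w2:14  w3:7  w4:0 → peak 14
E@3: w1:12  w2:12  w3:9  w4:0 → peak 12
E@4: w1:12  w2:12  w3:7  w4:2 → peak 12
Best is E@3, peak 12.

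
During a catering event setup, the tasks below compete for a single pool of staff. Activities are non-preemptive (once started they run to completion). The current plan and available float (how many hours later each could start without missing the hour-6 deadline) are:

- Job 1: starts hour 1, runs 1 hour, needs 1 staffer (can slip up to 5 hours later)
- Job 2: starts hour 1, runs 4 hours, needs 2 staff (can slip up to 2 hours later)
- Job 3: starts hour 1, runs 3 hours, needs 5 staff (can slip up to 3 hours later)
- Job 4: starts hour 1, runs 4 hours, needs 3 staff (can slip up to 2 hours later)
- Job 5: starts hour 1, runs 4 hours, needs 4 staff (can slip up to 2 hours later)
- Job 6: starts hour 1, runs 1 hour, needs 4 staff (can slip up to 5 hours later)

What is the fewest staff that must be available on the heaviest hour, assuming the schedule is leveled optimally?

Early-start (Job 1@1, Job 2@1, Job 3@1, Job 4@1, Job 5@1, Job 6@1) gives peak 19: h1:19  h2:14  h3:14  h4:9  h5:0  h6:0.
Shift Job 5→2, Job 6→4.
Schedule Job 1@1, Job 2@1, Job 3@1, Job 4@1, Job 5@2, Job 6@4: h1:11  h2:14  h3:14  h4:13  h5:4  h6:0 — peak 14.

14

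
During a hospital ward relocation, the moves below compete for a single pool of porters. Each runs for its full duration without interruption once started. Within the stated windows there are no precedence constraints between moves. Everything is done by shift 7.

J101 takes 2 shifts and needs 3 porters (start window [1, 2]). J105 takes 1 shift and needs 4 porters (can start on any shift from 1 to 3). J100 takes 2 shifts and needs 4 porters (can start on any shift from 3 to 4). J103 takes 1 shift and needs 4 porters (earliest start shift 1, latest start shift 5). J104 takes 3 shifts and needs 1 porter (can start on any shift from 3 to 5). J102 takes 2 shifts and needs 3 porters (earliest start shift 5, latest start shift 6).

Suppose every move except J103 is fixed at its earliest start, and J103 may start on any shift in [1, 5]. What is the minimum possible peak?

7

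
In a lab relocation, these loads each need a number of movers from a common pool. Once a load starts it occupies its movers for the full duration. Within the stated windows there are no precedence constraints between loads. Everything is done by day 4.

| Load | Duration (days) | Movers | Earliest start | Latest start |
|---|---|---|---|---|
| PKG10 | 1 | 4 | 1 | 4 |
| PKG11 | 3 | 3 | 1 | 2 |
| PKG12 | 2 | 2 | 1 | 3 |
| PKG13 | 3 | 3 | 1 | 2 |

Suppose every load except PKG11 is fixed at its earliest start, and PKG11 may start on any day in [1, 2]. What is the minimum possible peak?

9

PKG11@1: d1:12  d2:8  d3:6  d4:0 → peak 12
PKG11@2: d1:9  d2:8  d3:6  d4:3 → peak 9
Best is PKG11@2, peak 9.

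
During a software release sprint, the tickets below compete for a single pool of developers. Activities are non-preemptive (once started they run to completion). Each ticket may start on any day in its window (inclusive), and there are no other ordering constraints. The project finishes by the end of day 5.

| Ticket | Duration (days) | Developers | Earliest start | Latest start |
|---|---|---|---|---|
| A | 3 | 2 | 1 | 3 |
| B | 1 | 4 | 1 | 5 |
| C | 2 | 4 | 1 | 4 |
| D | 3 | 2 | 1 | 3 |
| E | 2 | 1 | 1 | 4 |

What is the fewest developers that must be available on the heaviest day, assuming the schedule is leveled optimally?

Early-start (A@1, B@1, C@1, D@1, E@1) gives peak 13: d1:13  d2:9  d3:4  d4:0  d5:0.
Shift C→4, D→2, E→2.
Schedule A@1, B@1, C@4, D@2, E@2: d1:6  d2:5  d3:5  d4:6  d5:4 — peak 6.
Total developer-days = 26 over 5 days ⇒ peak ≥ ⌈26/5⌉ = 6, so 6 is optimal.

6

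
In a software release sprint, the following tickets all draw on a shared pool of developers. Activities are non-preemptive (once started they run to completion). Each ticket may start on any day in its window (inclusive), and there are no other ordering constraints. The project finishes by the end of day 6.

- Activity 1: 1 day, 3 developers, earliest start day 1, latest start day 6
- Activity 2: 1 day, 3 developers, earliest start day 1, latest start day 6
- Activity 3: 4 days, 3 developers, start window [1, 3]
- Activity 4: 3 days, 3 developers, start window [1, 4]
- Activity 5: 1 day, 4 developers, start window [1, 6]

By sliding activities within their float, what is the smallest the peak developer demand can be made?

Early-start (Activity 1@1, Activity 2@1, Activity 3@1, Activity 4@1, Activity 5@1) gives peak 16: d1:16  d2:6  d3:6  d4:3  d5:0  d6:0.
Shift Activity 3→2, Activity 4→2, Activity 5→6.
Schedule Activity 1@1, Activity 2@1, Activity 3@2, Activity 4@2, Activity 5@6: d1:6  d2:6  d3:6  d4:6  d5:3  d6:4 — peak 6.
Total developer-days = 31 over 6 days ⇒ peak ≥ ⌈31/6⌉ = 6, so 6 is optimal.

6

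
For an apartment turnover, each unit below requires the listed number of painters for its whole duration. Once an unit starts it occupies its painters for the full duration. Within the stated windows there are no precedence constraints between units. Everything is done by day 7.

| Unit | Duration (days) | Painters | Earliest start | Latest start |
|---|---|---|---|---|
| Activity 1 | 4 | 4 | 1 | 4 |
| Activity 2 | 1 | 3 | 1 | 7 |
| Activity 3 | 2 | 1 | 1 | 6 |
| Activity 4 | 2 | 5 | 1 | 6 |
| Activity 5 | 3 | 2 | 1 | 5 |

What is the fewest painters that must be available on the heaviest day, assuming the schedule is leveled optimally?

6

Early-start (Activity 1@1, Activity 2@1, Activity 3@1, Activity 4@1, Activity 5@1) gives peak 15: d1:15  d2:12  d3:6  d4:4  d5:0  d6:0  d7:0.
Shift Activity 2→5, Activity 4→6, Activity 5→3.
Schedule Activity 1@1, Activity 2@5, Activity 3@1, Activity 4@6, Activity 5@3: d1:5  d2:5  d3:6  d4:6  d5:5  d6:5  d7:5 — peak 6.
Total painter-days = 37 over 7 days ⇒ peak ≥ ⌈37/7⌉ = 6, so 6 is optimal.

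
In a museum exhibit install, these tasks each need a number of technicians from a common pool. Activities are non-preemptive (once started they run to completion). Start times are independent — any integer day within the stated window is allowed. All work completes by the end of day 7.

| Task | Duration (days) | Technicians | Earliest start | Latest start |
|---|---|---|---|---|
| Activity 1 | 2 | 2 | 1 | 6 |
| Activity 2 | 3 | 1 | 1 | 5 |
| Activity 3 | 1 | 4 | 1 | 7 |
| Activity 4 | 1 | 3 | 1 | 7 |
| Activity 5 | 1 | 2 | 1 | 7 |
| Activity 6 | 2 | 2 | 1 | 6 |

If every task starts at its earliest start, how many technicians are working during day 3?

1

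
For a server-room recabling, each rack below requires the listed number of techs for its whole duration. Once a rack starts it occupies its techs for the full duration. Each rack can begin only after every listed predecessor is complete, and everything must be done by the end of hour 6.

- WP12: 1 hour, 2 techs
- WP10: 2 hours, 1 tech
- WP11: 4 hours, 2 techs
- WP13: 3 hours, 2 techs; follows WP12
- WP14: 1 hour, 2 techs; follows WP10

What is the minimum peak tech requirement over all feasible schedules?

4

Early-start (WP12@1, WP10@1, WP11@1, WP13@2, WP14@3) gives peak 6: h1:5  h2:5  h3:6  h4:4  h5:0  h6:0.
Shift WP11→2, WP13→3, WP14→6.
Schedule WP12@1, WP10@1, WP11@2, WP13@3, WP14@6: h1:3  h2:3  h3:4  h4:4  h5:4  h6:2 — peak 4.
Total tech-hours = 20 over 6 hours ⇒ peak ≥ ⌈20/6⌉ = 4, so 4 is optimal.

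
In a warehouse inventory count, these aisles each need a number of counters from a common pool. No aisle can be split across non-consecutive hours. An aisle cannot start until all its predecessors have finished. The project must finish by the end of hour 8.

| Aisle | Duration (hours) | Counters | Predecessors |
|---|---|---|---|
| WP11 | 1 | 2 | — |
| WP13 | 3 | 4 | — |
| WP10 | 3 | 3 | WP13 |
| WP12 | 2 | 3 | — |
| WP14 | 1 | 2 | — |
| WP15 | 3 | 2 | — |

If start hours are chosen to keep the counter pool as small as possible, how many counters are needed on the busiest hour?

Early-start (WP11@1, WP13@1, WP10@4, WP12@1, WP14@1, WP15@1) gives peak 13: h1:13  h2:9  h3:6  h4:3  h5:3  h6:3  h7:0  h8:0.
Shift WP13→3, WP10→6, WP14→2, WP15→6.
Schedule WP11@1, WP13@3, WP10@6, WP12@1, WP14@2, WP15@6: h1:5  h2:5  h3:4  h4:4  h5:4  h6:5  h7:5  h8:5 — peak 5.
Total counter-hours = 37 over 8 hours ⇒ peak ≥ ⌈37/8⌉ = 5, so 5 is optimal.

5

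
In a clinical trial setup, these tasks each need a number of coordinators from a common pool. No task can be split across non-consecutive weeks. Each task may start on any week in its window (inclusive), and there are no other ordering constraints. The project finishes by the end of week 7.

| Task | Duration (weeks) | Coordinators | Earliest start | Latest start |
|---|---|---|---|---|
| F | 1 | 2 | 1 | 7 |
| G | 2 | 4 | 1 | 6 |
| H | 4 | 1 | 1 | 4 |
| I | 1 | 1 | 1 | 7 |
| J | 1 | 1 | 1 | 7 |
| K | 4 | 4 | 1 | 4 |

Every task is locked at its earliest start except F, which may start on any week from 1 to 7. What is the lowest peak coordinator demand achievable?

F@1: w1:13  w2:9  w3:5  w4:5  w5:0  w6:0  w7:0 → peak 13
F@2: w1:11  w2:11  w3:5  w4:5  w5:0  w6:0  w7:0 → peak 11
F@3: w1:11  w2:9  w3:7  w4:5  w5:0  w6:0  w7:0 → peak 11
F@4: w1:11  w2:9  w3:5  w4:7  w5:0  w6:0  w7:0 → peak 11
F@5: w1:11  w2:9  w3:5  w4:5  w5:2  w6:0  w7:0 → peak 11
F@6: w1:11  w2:9  w3:5  w4:5  w5:0  w6:2  w7:0 → peak 11
F@7: w1:11  w2:9  w3:5  w4:5  w5:0  w6:0  w7:2 → peak 11
Best is F@2, peak 11.

11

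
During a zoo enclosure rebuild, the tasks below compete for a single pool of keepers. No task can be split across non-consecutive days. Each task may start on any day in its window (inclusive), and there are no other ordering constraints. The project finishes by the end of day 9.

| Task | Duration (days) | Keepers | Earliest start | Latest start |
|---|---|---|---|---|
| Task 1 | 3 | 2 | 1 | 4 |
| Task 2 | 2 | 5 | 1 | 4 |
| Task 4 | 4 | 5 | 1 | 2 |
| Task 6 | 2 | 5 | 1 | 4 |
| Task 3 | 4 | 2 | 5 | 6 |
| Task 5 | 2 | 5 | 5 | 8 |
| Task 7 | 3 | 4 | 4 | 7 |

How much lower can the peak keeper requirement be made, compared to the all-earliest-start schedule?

Early-start peak: d1:17  d2:17  d3:7  d4:9  d5:11  d6:11  d7:2  d8:2  d9:0 ⇒ 17.
Leveled (Task 1@1, Task 2@1, Task 4@1, Task 6@3, Task 3@5, Task 5@5, Task 7@5): d1:12  d2:12  d3:12  d4:10  d5:11  d6:11  d7:6  d8:2  d9:0 ⇒ 12.
Reduction 17 − 12 = 5.

5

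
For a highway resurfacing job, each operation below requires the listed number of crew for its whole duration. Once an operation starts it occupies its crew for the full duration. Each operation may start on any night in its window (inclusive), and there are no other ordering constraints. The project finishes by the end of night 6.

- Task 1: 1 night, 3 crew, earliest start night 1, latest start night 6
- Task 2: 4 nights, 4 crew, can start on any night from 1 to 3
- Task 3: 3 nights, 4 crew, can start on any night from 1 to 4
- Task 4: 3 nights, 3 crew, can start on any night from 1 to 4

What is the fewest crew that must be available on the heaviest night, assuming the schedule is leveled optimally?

Early-start (Task 1@1, Task 2@1, Task 3@1, Task 4@1) gives peak 14: n1:14  n2:11  n3:11  n4:4  n5:0  n6:0.
Shift Task 2→2, Task 4→4.
Schedule Task 1@1, Task 2@2, Task 3@1, Task 4@4: n1:7  n2:8  n3:8  n4:7  n5:7  n6:3 — peak 8.

8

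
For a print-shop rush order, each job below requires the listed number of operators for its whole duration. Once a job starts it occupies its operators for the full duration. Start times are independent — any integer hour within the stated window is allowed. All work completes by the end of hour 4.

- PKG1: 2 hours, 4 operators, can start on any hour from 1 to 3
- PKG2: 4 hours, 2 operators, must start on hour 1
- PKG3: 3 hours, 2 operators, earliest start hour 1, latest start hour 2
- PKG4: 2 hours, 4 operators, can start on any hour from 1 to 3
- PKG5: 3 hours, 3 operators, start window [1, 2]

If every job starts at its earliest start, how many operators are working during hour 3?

At early start, hour 3 has: PKG2, PKG3, PKG5.
Demand: 2 + 2 + 3 = 7.

7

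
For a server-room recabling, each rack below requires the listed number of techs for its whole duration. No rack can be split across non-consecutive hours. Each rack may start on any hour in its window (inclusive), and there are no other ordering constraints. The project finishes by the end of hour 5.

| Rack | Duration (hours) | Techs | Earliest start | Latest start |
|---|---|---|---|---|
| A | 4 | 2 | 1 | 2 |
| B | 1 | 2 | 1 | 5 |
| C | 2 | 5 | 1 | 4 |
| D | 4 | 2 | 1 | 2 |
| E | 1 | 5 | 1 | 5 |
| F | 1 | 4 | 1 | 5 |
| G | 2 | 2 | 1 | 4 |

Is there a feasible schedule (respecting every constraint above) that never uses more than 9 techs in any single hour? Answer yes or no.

yes

Schedule A@1, B@1, C@1, D@2, E@3, F@5, G@4: h1:9  h2:9  h3:9  h4:6  h5:8 — peak 9 ≤ 9.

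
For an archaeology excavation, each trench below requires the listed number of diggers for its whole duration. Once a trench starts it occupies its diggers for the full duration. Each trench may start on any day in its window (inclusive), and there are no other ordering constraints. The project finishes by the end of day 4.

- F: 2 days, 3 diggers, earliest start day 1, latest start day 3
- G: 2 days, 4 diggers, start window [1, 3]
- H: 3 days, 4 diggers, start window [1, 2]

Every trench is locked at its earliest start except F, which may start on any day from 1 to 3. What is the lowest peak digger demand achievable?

8

F@1: d1:11  d2:11  d3:4  d4:0 → peak 11
F@2: d1:8  d2:11  d3:7  d4:0 → peak 11
F@3: d1:8  d2:8  d3:7  d4:3 → peak 8
Best is F@3, peak 8.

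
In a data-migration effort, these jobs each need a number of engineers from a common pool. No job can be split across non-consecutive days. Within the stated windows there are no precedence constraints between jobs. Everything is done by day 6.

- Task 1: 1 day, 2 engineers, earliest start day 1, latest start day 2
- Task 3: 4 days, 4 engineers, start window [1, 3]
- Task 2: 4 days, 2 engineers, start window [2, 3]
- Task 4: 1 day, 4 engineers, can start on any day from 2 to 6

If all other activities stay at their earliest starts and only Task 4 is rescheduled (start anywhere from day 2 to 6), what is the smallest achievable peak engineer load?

Task 4@2: d1:6  d2:10  d3:6  d4:6  d5:2  d6:0 → peak 10
Task 4@3: d1:6  d2:6  d3:10  d4:6  d5:2  d6:0 → peak 10
Task 4@4: d1:6  d2:6  d3:6  d4:10  d5:2  d6:0 → peak 10
Task 4@5: d1:6  d2:6  d3:6  d4:6  d5:6  d6:0 → peak 6
Task 4@6: d1:6  d2:6  d3:6  d4:6  d5:2  d6:4 → peak 6
Best is Task 4@5, peak 6.

6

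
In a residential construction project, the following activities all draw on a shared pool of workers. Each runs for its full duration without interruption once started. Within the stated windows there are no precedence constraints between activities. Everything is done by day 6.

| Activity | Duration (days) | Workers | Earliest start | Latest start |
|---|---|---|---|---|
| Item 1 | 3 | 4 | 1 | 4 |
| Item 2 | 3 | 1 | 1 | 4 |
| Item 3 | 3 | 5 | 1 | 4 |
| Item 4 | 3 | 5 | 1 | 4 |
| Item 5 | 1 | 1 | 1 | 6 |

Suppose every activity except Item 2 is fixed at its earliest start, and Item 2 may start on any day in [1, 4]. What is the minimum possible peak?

Item 2@1: d1:16  d2:15  d3:15  d4:0  d5:0  d6:0 → peak 16
Item 2@2: d1:15  d2:15  d3:15  d4:1  d5:0  d6:0 → peak 15
Item 2@3: d1:15  d2:14  d3:15  d4:1  d5:1  d6:0 → peak 15
Item 2@4: d1:15  d2:14  d3:14  d4:1  d5:1  d6:1 → peak 15
Best is Item 2@2, peak 15.

15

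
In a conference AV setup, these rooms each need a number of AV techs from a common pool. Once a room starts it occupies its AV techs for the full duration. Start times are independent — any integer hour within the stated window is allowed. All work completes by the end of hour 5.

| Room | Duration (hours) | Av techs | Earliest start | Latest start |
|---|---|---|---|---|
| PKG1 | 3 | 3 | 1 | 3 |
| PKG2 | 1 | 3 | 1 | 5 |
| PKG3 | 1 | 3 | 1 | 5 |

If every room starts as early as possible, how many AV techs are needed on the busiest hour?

9

Early-start schedule: PKG1@1, PKG2@1, PKG3@1.
Load per hour: hour 1: 9, hour 2: 3, hour 3: 3, hour 4: 0, hour 5: 0.
Peak is 9.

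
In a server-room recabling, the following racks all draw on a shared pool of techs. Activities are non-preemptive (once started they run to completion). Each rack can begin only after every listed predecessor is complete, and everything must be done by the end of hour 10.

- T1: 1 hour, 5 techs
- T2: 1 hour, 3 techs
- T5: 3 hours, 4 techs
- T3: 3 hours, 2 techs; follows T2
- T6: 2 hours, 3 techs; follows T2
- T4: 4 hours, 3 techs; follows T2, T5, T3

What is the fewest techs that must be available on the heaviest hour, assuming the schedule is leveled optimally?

Early-start (T1@1, T2@1, T5@1, T3@2, T6@2, T4@5) gives peak 12: h1:12  h2:9  h3:9  h4:2  h5:3  h6:3  h7:3  h8:3  h9:0  h10:0.
Shift T2→2, T5→3, T3→3, T6→6, T4→6.
Schedule T1@1, T2@2, T5@3, T3@3, T6@6, T4@6: h1:5  h2:3  h3:6  h4:6  h5:6  h6:6  h7:6  h8:3  h9:3  h10:0 — peak 6.

6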